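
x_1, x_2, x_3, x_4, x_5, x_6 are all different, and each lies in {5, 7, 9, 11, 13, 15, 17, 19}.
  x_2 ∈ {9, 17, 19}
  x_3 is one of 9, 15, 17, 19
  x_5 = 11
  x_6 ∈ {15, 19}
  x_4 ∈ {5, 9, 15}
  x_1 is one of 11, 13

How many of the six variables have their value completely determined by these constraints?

2

x_5's domain is down to {11}, so x_5 = 11. Eliminate 11 elsewhere: x_1.
x_1 has just one choice, so x_1 = 13.
Determined: x_1=13, x_5=11. The other variables each still have more than one consistent value. That makes 2.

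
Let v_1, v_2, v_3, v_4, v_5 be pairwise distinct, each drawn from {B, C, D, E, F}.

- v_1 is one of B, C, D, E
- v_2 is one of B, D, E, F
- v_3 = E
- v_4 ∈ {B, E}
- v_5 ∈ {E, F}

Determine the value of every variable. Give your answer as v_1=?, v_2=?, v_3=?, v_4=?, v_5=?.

v_1=C, v_2=D, v_3=E, v_4=B, v_5=F

v_3 has just one choice, so v_3 = E. Remove E from v_1, v_2, v_4, v_5.
That leaves v_4 = B. Strike B from v_1, v_2.
v_5 has just one choice, so v_5 = F. So v_2 can't be F.
That leaves v_2 = D. Strike D from v_1.
That leaves v_1 = C.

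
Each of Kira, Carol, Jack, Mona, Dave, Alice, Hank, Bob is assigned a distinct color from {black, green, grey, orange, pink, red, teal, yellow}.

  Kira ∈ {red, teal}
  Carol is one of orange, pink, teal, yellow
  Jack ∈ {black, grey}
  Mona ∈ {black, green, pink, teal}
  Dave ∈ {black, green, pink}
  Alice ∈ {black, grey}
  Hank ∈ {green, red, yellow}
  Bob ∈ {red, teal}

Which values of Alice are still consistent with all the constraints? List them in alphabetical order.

black, grey

The 8 variables together cover exactly {black, green, grey, orange, pink, red, teal, yellow} — 8 values for 8 variables — and orange appears only in Carol's list, so Carol = orange.
Among the 7 still-open variables, yellow fits only Hank (and all 7 values in {black, green, grey, pink, red, teal, yellow} must be used), so Hank = yellow.
The 2 variables Kira and Bob are confined to {red, teal}, which locks those values in; drop them from Mona.
The 2 variables Jack and Alice are confined to {black, grey}, which locks those values in; drop them from Mona, Dave.
No further eliminations apply; Alice can still be any of black, grey.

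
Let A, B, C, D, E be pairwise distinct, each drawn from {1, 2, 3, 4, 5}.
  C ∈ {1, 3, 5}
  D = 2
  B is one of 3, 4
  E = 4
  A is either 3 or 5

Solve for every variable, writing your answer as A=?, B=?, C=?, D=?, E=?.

A=5, B=3, C=1, D=2, E=4

D's domain is down to {2}, so D = 2.
E's domain is down to {4}, so E = 4. Eliminate 4 elsewhere: B.
B has just one choice, so B = 3. So A, C can't be 3.
That leaves A = 5. Eliminate 5 elsewhere: C.
C must be 1 (only option left).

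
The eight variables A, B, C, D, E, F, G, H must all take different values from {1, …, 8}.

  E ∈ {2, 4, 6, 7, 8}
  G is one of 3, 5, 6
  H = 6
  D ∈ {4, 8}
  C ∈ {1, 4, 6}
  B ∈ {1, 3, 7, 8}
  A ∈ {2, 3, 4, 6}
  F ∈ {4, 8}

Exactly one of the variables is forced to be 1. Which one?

H's domain is down to {6}, so H = 6. So A, C, E, G can't be 6.
The 7 still-open variables together cover exactly {1, 2, 3, 4, 5, 7, 8} — 7 values for 7 variables — and 5 appears only in G's list, so G = 5.
The 2 variables D and F are confined to {4, 8}, which locks those values in; drop them from A, B, C, E.
So 1 goes to C.

C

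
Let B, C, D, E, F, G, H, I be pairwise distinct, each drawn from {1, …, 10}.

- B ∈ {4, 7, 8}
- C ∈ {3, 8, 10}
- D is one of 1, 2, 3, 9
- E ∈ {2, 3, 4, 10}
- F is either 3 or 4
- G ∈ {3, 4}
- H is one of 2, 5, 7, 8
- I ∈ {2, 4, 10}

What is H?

5

F and G share exactly the 2 values {3, 4}; by pigeonhole those values go to them, so strike 3, 4 from B, C, D, E, I.
E and I between them cover only {2, 10} — a naked pair. Remove those values from C, D, H.
C must be 8 (only option left). Strike 8 from B, H.
That leaves B = 7. Eliminate 7 elsewhere: H.
So H = 5.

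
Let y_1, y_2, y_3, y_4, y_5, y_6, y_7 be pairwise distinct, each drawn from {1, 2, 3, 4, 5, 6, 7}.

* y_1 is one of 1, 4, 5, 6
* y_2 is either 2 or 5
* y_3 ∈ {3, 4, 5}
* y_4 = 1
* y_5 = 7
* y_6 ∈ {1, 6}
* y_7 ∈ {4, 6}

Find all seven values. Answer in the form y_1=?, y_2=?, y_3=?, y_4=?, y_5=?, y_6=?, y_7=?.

y_1=5, y_2=2, y_3=3, y_4=1, y_5=7, y_6=6, y_7=4

y_4 must be 1 (only option left). Strike 1 from y_1, y_6.
y_5 must be 7 (only option left).
That leaves y_6 = 6. Remove 6 from y_1, y_7.
That leaves y_7 = 4. So y_1, y_3 can't be 4.
y_1's domain is down to {5}, so y_1 = 5. Strike 5 from y_2, y_3.
y_2 has just one choice, so y_2 = 2.
That leaves y_3 = 3.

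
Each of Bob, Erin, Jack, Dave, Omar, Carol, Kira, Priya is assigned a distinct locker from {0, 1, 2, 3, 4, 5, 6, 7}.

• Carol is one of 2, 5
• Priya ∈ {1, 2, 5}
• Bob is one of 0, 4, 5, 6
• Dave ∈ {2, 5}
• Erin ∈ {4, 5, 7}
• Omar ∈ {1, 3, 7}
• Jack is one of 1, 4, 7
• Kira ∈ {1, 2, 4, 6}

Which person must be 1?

The 8 variables draw from only 8 values {0, 1, 2, 3, 4, 5, 6, 7}, so each is used; only Bob can be 0, hence Bob = 0.
The 7 still-open variables draw from only 7 values {1, 2, 3, 4, 5, 6, 7}, so each is used; only Omar can be 3, hence Omar = 3.
The 6 still-open variables draw from only 6 values {1, 2, 4, 5, 6, 7}, so each is used; only Kira can be 6, hence Kira = 6.
The 2 variables Dave and Carol are confined to {2, 5}, which locks those values in; drop them from Erin, Priya.
So 1 goes to Priya.

Priya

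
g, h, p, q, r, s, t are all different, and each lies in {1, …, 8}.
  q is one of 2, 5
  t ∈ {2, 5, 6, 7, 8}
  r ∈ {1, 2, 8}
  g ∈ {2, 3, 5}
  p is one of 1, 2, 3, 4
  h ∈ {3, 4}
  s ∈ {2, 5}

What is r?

q and s share exactly the 2 values {2, 5}; by pigeonhole those values go to them, so strike 2, 5 from g, p, r, t.
That leaves g = 3. Remove 3 from h, p.
h has just one choice, so h = 4. Eliminate 4 elsewhere: p.
p's domain is down to {1}, so p = 1. Eliminate 1 elsewhere: r.
So r = 8.

8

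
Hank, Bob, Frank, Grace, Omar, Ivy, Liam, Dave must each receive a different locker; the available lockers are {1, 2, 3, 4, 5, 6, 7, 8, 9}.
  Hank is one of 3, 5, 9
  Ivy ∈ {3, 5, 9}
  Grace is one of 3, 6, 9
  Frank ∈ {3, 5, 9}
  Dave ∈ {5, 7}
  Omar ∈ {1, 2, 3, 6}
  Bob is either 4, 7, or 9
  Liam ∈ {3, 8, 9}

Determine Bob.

4

The 3 variables Hank, Frank, Ivy are confined to {3, 5, 9}, which locks those values in; drop them from Bob, Grace, Omar, Liam, Dave.
Grace has just one choice, so Grace = 6. Strike 6 from Omar.
Liam must be 8 (only option left).
Dave's domain is down to {7}, so Dave = 7. So Bob can't be 7.
So Bob = 4.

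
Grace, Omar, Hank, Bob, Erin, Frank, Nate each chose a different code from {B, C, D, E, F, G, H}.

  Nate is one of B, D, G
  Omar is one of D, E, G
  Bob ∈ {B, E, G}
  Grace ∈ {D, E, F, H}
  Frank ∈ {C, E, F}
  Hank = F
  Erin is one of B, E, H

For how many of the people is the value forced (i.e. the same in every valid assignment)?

Hank must be F (only option left). So Grace, Frank can't be F.
The 6 still-open variables draw from only 6 values {B, C, D, E, G, H}, so each is used; only Frank can be C, hence Frank = C.
Determined: Hank=F, Frank=C. The other people each still have more than one consistent value. That makes 2.

2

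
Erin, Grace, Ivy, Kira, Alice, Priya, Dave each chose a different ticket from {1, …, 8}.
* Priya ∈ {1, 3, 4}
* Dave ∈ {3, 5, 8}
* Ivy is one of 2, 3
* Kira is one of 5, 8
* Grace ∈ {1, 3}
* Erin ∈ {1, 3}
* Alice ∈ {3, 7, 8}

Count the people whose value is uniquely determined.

3

The 7 variables together cover exactly {1, 2, 3, 4, 5, 7, 8} — 7 values for 7 variables — and 2 appears only in Ivy's list, so Ivy = 2.
The 6 still-open variables draw from only 6 values {1, 3, 4, 5, 7, 8}, so each is used; only Priya can be 4, hence Priya = 4.
The 5 still-open variables draw from only 5 values {1, 3, 5, 7, 8}, so each is used; only Alice can be 7, hence Alice = 7.
Erin and Grace between them cover only {1, 3} — a naked pair. Remove those values from Dave.
Determined: Ivy=2, Alice=7, Priya=4. The other people each still have more than one consistent value. That makes 3.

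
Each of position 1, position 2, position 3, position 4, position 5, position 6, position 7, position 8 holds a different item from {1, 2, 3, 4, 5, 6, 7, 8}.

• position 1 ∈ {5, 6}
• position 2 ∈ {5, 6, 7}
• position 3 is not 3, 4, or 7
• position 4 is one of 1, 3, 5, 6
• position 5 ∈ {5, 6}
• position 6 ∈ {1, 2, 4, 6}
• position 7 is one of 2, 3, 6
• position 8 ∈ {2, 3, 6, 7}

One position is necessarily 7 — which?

position 2

The 8 variables draw from only 8 values {1, 2, 3, 4, 5, 6, 7, 8}, so each is used; only position 6 can be 4, hence position 6 = 4.
Among the 7 still-open variables, 8 fits only position 3 (and all 7 values in {1, 2, 3, 5, 6, 7, 8} must be used), so position 3 = 8.
Among the 6 still-open variables, 1 fits only position 4 (and all 6 values in {1, 2, 3, 5, 6, 7} must be used), so position 4 = 1.
position 1 and position 5 share exactly the 2 values {5, 6}; by pigeonhole those values go to them, so strike 5, 6 from position 2, position 7, position 8.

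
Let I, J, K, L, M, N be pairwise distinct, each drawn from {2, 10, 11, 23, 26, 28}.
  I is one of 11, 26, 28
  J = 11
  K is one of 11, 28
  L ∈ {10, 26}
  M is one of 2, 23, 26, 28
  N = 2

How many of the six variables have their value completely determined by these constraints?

J must be 11 (only option left). So I, K can't be 11.
K must be 28 (only option left). So I, M can't be 28.
N must be 2 (only option left). So M can't be 2.
That leaves I = 26. Remove 26 from L, M.
L's domain is down to {10}, so L = 10.
That leaves M = 23.
Every variable is fixed: I=26, J=11, K=28, L=10, M=23, N=2. That makes 6.

6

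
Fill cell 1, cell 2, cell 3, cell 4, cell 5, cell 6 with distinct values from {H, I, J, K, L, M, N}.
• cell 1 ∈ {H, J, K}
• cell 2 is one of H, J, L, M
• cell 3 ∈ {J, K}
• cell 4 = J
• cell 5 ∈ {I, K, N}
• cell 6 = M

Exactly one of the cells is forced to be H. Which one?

cell 4's domain is down to {J}, so cell 4 = J. So cell 1, cell 2, cell 3 can't be J.
That leaves cell 6 = M. Eliminate M elsewhere: cell 2.
cell 3 has just one choice, so cell 3 = K. Eliminate K elsewhere: cell 1, cell 5.
So H goes to cell 1.

cell 1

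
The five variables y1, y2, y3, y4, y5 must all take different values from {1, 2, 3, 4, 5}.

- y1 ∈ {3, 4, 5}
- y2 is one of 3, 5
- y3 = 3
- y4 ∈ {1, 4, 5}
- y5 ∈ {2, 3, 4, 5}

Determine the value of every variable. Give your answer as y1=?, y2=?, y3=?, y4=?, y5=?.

y1=4, y2=5, y3=3, y4=1, y5=2

y3 has just one choice, so y3 = 3. Remove 3 from y1, y2, y5.
That leaves y2 = 5. Remove 5 from y1, y4, y5.
y1 has just one choice, so y1 = 4. Strike 4 from y4, y5.
y4's domain is down to {1}, so y4 = 1.
y5 has just one choice, so y5 = 2.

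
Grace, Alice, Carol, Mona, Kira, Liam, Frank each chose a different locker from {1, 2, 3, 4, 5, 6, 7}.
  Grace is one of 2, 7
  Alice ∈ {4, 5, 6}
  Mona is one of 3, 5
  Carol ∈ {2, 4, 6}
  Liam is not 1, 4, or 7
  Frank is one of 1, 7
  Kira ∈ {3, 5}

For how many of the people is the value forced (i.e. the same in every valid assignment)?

2

The 7 variables together cover exactly {1, 2, 3, 4, 5, 6, 7} — 7 values for 7 variables — and 1 appears only in Frank's list, so Frank = 1.
The 6 still-open variables draw from only 6 values {2, 3, 4, 5, 6, 7}, so each is used; only Grace can be 7, hence Grace = 7.
Mona and Kira share exactly the 2 values {3, 5}; by pigeonhole those values go to them, so strike 3, 5 from Alice, Liam.
Determined: Grace=7, Frank=1. The other people each still have more than one consistent value. That makes 2.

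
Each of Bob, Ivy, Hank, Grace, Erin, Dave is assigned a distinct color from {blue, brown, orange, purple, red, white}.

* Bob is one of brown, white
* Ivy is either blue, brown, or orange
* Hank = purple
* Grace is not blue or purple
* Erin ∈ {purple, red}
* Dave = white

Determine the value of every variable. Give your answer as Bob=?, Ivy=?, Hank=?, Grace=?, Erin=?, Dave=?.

Hank must be purple (only option left). Strike purple from Erin.
That leaves Erin = red. Strike red from Grace.
Dave has just one choice, so Dave = white. Eliminate white elsewhere: Bob, Grace.
That leaves Bob = brown. Remove brown from Ivy, Grace.
Grace has just one choice, so Grace = orange. Eliminate orange elsewhere: Ivy.
That leaves Ivy = blue.

Bob=brown, Ivy=blue, Hank=purple, Grace=orange, Erin=red, Dave=white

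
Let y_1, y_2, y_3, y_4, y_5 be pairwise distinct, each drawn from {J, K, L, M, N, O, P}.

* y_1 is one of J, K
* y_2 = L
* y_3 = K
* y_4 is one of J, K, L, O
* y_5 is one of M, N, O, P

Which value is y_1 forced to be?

J

y_2 must be L (only option left). Remove L from y_4.
That leaves y_3 = K. So y_1, y_4 can't be K.
So y_1 = J.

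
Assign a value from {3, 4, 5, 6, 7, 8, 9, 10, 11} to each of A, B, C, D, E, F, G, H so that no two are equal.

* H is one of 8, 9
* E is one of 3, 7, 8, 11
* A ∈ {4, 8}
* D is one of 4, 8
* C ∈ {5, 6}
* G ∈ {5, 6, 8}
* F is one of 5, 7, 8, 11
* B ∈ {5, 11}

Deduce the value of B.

The 8 variables together cover exactly {3, 4, 5, 6, 7, 8, 9, 11} — 8 values for 8 variables — and 3 appears only in E's list, so E = 3.
The 7 still-open variables together cover exactly {4, 5, 6, 7, 8, 9, 11} — 7 values for 7 variables — and 7 appears only in F's list, so F = 7.
Among the 6 still-open variables, 9 fits only H (and all 6 values in {4, 5, 6, 8, 9, 11} must be used), so H = 9.
The 5 still-open variables draw from only 5 values {4, 5, 6, 8, 11}, so each is used; only B can be 11, hence B = 11.

11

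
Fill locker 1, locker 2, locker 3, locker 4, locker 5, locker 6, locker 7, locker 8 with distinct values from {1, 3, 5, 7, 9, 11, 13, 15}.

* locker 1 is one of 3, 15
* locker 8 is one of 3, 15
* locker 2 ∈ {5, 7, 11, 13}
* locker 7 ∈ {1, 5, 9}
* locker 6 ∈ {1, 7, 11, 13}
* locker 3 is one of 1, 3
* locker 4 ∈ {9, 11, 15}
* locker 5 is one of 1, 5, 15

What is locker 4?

The 2 variables locker 1 and locker 8 are confined to {3, 15}, which locks those values in; drop them from locker 3, locker 4, locker 5.
locker 3 must be 1 (only option left). Strike 1 from locker 5, locker 6, locker 7.
locker 5's domain is down to {5}, so locker 5 = 5. So locker 2, locker 7 can't be 5.
locker 7's domain is down to {9}, so locker 7 = 9. So locker 4 can't be 9.
So locker 4 = 11.

11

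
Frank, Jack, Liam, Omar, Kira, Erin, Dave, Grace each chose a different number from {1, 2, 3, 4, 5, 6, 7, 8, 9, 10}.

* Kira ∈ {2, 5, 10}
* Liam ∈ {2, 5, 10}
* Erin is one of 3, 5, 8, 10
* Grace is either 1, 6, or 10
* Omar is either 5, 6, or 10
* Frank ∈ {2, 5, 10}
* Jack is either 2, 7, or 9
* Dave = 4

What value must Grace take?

1

Dave has just one choice, so Dave = 4.
Frank, Liam, Kira between them cover only {2, 5, 10} — a naked triple. Remove those values from Jack, Omar, Erin, Grace.
Omar has just one choice, so Omar = 6. Strike 6 from Grace.
So Grace = 1.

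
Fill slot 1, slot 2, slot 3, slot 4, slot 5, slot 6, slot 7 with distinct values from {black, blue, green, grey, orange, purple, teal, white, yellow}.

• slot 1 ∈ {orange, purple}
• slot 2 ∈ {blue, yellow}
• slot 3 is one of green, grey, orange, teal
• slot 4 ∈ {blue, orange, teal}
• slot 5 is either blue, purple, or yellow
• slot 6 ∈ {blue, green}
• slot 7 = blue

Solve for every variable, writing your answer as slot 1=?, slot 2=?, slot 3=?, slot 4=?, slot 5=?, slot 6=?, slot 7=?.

slot 7's domain is down to {blue}, so slot 7 = blue. Strike blue from slot 2, slot 4, slot 5, slot 6.
That leaves slot 2 = yellow. Remove yellow from slot 5.
slot 5's domain is down to {purple}, so slot 5 = purple. Remove purple from slot 1.
That leaves slot 6 = green. Eliminate green elsewhere: slot 3.
slot 1 must be orange (only option left). Eliminate orange elsewhere: slot 3, slot 4.
slot 4's domain is down to {teal}, so slot 4 = teal. Remove teal from slot 3.
slot 3's domain is down to {grey}, so slot 3 = grey.

slot 1=orange, slot 2=yellow, slot 3=grey, slot 4=teal, slot 5=purple, slot 6=green, slot 7=blue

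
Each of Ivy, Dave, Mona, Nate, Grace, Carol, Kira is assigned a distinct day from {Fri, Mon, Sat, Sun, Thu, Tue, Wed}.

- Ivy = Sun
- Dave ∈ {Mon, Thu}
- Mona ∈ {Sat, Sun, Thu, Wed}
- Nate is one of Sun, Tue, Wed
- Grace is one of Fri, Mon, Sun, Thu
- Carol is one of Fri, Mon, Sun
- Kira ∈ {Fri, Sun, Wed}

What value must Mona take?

Ivy must be Sun (only option left). Remove Sun from Mona, Nate, Grace, Carol, Kira.
The 6 still-open variables draw from only 6 values {Fri, Mon, Sat, Thu, Tue, Wed}, so each is used; only Mona can be Sat, hence Mona = Sat.

Sat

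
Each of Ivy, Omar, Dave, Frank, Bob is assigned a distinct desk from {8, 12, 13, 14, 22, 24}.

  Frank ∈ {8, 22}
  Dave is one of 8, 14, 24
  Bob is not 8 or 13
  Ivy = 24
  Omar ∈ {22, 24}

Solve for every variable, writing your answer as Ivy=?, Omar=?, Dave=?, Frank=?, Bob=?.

Ivy must be 24 (only option left). Eliminate 24 elsewhere: Omar, Dave, Bob.
Omar must be 22 (only option left). Remove 22 from Frank, Bob.
That leaves Frank = 8. Remove 8 from Dave.
Dave's domain is down to {14}, so Dave = 14. Strike 14 from Bob.
That leaves Bob = 12.

Ivy=24, Omar=22, Dave=14, Frank=8, Bob=12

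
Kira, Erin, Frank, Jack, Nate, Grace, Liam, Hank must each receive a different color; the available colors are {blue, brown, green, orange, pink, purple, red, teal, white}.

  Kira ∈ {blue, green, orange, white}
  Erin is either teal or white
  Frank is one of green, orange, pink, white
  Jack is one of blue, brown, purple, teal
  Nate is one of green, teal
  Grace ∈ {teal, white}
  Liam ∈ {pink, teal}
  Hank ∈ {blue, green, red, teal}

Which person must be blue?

The 2 variables Erin and Grace are confined to {teal, white}, which locks those values in; drop them from Kira, Frank, Jack, Nate, Liam, Hank.
Nate has just one choice, so Nate = green. Strike green from Kira, Frank, Hank.
Liam must be pink (only option left). So Frank can't be pink.
Frank has just one choice, so Frank = orange. So Kira can't be orange.
So blue goes to Kira.

Kira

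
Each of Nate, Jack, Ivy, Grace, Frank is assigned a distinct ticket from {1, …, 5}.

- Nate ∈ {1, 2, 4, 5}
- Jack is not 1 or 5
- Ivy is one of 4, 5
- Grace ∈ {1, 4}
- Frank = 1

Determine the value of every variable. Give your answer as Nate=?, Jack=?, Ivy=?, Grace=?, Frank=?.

Frank's domain is down to {1}, so Frank = 1. Eliminate 1 elsewhere: Nate, Grace.
That leaves Grace = 4. Strike 4 from Nate, Jack, Ivy.
That leaves Ivy = 5. Strike 5 from Nate.
Nate must be 2 (only option left). Eliminate 2 elsewhere: Jack.
That leaves Jack = 3.

Nate=2, Jack=3, Ivy=5, Grace=4, Frank=1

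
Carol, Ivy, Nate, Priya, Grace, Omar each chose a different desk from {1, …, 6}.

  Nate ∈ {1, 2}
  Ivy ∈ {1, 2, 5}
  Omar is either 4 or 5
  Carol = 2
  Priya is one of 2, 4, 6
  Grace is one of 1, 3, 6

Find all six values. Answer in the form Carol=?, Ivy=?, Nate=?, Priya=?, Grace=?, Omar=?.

Carol=2, Ivy=5, Nate=1, Priya=6, Grace=3, Omar=4

Carol must be 2 (only option left). Remove 2 from Ivy, Nate, Priya.
Nate has just one choice, so Nate = 1. Remove 1 from Ivy, Grace.
Ivy's domain is down to {5}, so Ivy = 5. Eliminate 5 elsewhere: Omar.
Omar must be 4 (only option left). Remove 4 from Priya.
That leaves Priya = 6. So Grace can't be 6.
Grace must be 3 (only option left).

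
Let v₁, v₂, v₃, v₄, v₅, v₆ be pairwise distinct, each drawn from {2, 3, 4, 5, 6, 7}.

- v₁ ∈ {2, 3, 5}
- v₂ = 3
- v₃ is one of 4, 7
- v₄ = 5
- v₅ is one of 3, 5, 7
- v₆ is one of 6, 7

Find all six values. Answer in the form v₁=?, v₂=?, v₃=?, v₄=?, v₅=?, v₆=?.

v₁=2, v₂=3, v₃=4, v₄=5, v₅=7, v₆=6

v₂ must be 3 (only option left). So v₁, v₅ can't be 3.
That leaves v₄ = 5. So v₁, v₅ can't be 5.
v₅ has just one choice, so v₅ = 7. So v₃, v₆ can't be 7.
v₆ must be 6 (only option left).
v₁'s domain is down to {2}, so v₁ = 2.
v₃'s domain is down to {4}, so v₃ = 4.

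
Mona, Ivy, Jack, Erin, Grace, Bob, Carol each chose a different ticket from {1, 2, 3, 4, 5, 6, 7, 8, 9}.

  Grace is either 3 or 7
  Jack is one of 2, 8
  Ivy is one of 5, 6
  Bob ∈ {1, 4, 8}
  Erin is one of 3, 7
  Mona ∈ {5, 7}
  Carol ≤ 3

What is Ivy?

The 2 variables Erin and Grace are confined to {3, 7}, which locks those values in; drop them from Mona, Carol.
Mona's domain is down to {5}, so Mona = 5. Eliminate 5 elsewhere: Ivy.
So Ivy = 6.

6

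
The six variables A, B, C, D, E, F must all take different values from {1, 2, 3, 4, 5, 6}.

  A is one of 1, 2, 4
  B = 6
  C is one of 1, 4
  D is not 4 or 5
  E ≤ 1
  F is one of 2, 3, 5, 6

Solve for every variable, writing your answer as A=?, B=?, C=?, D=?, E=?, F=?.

A=2, B=6, C=4, D=3, E=1, F=5

B has just one choice, so B = 6. Strike 6 from D, F.
E's domain is down to {1}, so E = 1. So A, C, D can't be 1.
C must be 4 (only option left). Strike 4 from A.
A's domain is down to {2}, so A = 2. So D, F can't be 2.
D has just one choice, so D = 3. Eliminate 3 elsewhere: F.
F's domain is down to {5}, so F = 5.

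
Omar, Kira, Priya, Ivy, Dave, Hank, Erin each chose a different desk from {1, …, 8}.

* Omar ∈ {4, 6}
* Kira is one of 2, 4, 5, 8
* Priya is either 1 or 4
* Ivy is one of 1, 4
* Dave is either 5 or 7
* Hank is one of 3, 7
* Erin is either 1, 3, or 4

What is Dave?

The 2 variables Priya and Ivy are confined to {1, 4}, which locks those values in; drop them from Omar, Kira, Erin.
Omar must be 6 (only option left).
That leaves Erin = 3. Eliminate 3 elsewhere: Hank.
Hank's domain is down to {7}, so Hank = 7. Strike 7 from Dave.
So Dave = 5.

5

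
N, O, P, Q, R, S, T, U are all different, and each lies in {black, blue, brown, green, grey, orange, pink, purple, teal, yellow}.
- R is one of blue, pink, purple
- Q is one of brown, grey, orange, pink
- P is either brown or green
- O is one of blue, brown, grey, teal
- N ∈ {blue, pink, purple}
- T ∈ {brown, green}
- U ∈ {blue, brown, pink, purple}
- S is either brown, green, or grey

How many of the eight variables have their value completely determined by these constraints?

3

The 8 variables together cover exactly {blue, brown, green, grey, orange, pink, purple, teal} — 8 values for 8 variables — and orange appears only in Q's list, so Q = orange.
The 7 still-open variables draw from only 7 values {blue, brown, green, grey, pink, purple, teal}, so each is used; only O can be teal, hence O = teal.
The 6 still-open variables draw from only 6 values {blue, brown, green, grey, pink, purple}, so each is used; only S can be grey, hence S = grey.
The 2 variables P and T are confined to {brown, green}, which locks those values in; drop them from U.
Determined: O=teal, Q=orange, S=grey. The other variables each still have more than one consistent value. That makes 3.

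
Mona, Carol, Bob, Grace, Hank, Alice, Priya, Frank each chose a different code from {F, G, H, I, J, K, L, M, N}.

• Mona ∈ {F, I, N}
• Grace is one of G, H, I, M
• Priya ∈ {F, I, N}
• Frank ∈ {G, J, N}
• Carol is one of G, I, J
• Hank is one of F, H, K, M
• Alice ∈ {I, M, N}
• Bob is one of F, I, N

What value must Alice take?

M

The 8 variables together cover exactly {F, G, H, I, J, K, M, N} — 8 values for 8 variables — and K appears only in Hank's list, so Hank = K.
Among the 7 still-open variables, H fits only Grace (and all 7 values in {F, G, H, I, J, M, N} must be used), so Grace = H.
Among the 6 still-open variables, M fits only Alice (and all 6 values in {F, G, I, J, M, N} must be used), so Alice = M.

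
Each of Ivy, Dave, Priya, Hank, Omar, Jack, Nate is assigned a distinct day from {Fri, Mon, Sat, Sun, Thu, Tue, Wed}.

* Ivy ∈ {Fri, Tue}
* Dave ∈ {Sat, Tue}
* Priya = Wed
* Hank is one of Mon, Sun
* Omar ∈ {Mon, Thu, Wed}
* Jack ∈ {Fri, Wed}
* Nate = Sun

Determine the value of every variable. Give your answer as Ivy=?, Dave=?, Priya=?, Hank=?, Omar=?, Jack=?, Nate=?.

Priya must be Wed (only option left). So Omar, Jack can't be Wed.
Jack has just one choice, so Jack = Fri. So Ivy can't be Fri.
Nate has just one choice, so Nate = Sun. Strike Sun from Hank.
Ivy must be Tue (only option left). So Dave can't be Tue.
Dave must be Sat (only option left).
That leaves Hank = Mon. So Omar can't be Mon.
Omar must be Thu (only option left).

Ivy=Tue, Dave=Sat, Priya=Wed, Hank=Mon, Omar=Thu, Jack=Fri, Nate=Sun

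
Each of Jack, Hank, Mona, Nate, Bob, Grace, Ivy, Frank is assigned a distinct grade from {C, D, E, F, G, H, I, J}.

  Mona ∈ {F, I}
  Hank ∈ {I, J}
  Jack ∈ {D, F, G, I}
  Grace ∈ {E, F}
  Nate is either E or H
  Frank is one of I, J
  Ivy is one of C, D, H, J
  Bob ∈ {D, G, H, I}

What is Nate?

The 8 variables draw from only 8 values {C, D, E, F, G, H, I, J}, so each is used; only Ivy can be C, hence Ivy = C.
The 2 variables Hank and Frank are confined to {I, J}, which locks those values in; drop them from Jack, Mona, Bob.
That leaves Mona = F. Remove F from Jack, Grace.
Grace's domain is down to {E}, so Grace = E. So Nate can't be E.
So Nate = H.

H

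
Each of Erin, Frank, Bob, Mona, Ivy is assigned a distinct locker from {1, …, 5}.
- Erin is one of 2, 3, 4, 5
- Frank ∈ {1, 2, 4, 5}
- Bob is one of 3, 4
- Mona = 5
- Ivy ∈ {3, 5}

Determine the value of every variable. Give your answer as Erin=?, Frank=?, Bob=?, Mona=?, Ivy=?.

Mona's domain is down to {5}, so Mona = 5. Remove 5 from Erin, Frank, Ivy.
Ivy's domain is down to {3}, so Ivy = 3. So Erin, Bob can't be 3.
Bob must be 4 (only option left). So Erin, Frank can't be 4.
Erin has just one choice, so Erin = 2. Eliminate 2 elsewhere: Frank.
Frank must be 1 (only option left).

Erin=2, Frank=1, Bob=4, Mona=5, Ivy=3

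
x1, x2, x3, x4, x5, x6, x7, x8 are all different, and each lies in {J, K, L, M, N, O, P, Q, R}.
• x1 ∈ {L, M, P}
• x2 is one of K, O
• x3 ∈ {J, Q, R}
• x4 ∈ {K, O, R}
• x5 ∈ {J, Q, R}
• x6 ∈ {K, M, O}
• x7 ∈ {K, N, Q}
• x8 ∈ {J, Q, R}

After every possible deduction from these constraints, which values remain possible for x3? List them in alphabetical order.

J, Q, R

x3, x5, x8 share exactly the 3 values {J, Q, R}; by pigeonhole those values go to them, so strike J, Q, R from x4, x7.
The 2 variables x2 and x4 are confined to {K, O}, which locks those values in; drop them from x6, x7.
That leaves x6 = M. So x1 can't be M.
x7's domain is down to {N}, so x7 = N.
No further eliminations apply; x3 can still be any of J, Q, R.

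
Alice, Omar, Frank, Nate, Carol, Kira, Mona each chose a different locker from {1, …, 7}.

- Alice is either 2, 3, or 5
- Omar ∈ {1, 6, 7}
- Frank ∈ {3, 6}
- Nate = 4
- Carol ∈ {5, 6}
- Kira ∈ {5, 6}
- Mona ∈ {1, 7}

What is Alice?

Nate must be 4 (only option left).
Among the 6 still-open variables, 2 fits only Alice (and all 6 values in {1, 2, 3, 5, 6, 7} must be used), so Alice = 2.

2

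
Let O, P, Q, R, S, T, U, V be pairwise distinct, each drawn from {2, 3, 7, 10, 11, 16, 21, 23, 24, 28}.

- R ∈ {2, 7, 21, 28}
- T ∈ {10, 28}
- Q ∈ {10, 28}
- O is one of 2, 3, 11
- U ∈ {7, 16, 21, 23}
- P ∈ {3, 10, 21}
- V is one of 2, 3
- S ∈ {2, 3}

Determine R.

7

Q and T share exactly the 2 values {10, 28}; by pigeonhole those values go to them, so strike 10, 28 from P, R.
S and V between them cover only {2, 3} — a naked pair. Remove those values from O, P, R.
That leaves O = 11.
P must be 21 (only option left). Strike 21 from R, U.
So R = 7.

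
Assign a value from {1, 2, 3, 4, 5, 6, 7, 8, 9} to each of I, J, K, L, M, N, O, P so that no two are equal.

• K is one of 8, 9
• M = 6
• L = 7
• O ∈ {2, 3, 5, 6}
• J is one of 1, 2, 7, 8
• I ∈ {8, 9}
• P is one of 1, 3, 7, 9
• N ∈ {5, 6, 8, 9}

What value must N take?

5

L must be 7 (only option left). Eliminate 7 elsewhere: J, P.
M must be 6 (only option left). So N, O can't be 6.
The 2 variables I and K are confined to {8, 9}, which locks those values in; drop them from J, N, P.
So N = 5.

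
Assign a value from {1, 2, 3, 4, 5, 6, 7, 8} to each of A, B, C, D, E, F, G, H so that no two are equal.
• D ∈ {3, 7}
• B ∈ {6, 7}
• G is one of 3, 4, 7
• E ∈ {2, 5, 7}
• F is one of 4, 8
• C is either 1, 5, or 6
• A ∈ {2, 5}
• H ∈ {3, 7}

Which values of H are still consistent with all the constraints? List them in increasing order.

Among the 8 variables, 1 fits only C (and all 8 values in {1, 2, 3, 4, 5, 6, 7, 8} must be used), so C = 1.
The 7 still-open variables draw from only 7 values {2, 3, 4, 5, 6, 7, 8}, so each is used; only B can be 6, hence B = 6.
The 6 still-open variables draw from only 6 values {2, 3, 4, 5, 7, 8}, so each is used; only F can be 8, hence F = 8.
Among the 5 still-open variables, 4 fits only G (and all 5 values in {2, 3, 4, 5, 7} must be used), so G = 4.
The 2 variables D and H are confined to {3, 7}, which locks those values in; drop them from E.
No further eliminations apply; H can still be any of 3, 7.

3, 7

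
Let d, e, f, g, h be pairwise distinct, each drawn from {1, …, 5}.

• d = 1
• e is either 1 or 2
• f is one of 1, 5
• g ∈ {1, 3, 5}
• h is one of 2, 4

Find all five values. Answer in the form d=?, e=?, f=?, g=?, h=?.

d=1, e=2, f=5, g=3, h=4

d's domain is down to {1}, so d = 1. Strike 1 from e, f, g.
e has just one choice, so e = 2. So h can't be 2.
f must be 5 (only option left). Strike 5 from g.
That leaves g = 3.
h's domain is down to {4}, so h = 4.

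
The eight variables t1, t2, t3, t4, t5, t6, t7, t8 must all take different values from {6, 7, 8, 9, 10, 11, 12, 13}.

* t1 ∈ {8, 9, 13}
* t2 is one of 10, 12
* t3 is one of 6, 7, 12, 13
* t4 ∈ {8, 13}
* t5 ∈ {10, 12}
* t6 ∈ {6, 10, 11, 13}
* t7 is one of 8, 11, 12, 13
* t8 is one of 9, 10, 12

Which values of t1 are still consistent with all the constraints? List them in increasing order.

8, 13

The 8 variables draw from only 8 values {6, 7, 8, 9, 10, 11, 12, 13}, so each is used; only t3 can be 7, hence t3 = 7.
The 7 still-open variables draw from only 7 values {6, 8, 9, 10, 11, 12, 13}, so each is used; only t6 can be 6, hence t6 = 6.
Among the 6 still-open variables, 11 fits only t7 (and all 6 values in {8, 9, 10, 11, 12, 13} must be used), so t7 = 11.
The 2 variables t2 and t5 are confined to {10, 12}, which locks those values in; drop them from t8.
t8 has just one choice, so t8 = 9. Remove 9 from t1.
No further eliminations apply; t1 can still be any of 8, 13.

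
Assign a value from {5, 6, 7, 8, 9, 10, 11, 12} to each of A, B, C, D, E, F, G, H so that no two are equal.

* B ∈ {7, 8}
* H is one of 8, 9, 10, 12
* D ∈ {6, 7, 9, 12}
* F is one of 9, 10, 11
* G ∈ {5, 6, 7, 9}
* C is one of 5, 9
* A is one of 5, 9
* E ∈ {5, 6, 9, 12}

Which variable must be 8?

B

Among the 8 variables, 11 fits only F (and all 8 values in {5, 6, 7, 8, 9, 10, 11, 12} must be used), so F = 11.
The 7 still-open variables together cover exactly {5, 6, 7, 8, 9, 10, 12} — 7 values for 7 variables — and 10 appears only in H's list, so H = 10.
The 6 still-open variables together cover exactly {5, 6, 7, 8, 9, 12} — 6 values for 6 variables — and 8 appears only in B's list, so B = 8.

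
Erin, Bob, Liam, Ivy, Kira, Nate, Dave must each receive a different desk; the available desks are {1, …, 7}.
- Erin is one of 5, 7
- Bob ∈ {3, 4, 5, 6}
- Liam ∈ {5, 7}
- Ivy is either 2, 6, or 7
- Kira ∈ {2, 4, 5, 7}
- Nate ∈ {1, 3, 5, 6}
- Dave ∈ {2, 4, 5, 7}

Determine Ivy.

6

Among the 7 variables, 1 fits only Nate (and all 7 values in {1, 2, 3, 4, 5, 6, 7} must be used), so Nate = 1.
Among the 6 still-open variables, 3 fits only Bob (and all 6 values in {2, 3, 4, 5, 6, 7} must be used), so Bob = 3.
Among the 5 still-open variables, 6 fits only Ivy (and all 5 values in {2, 4, 5, 6, 7} must be used), so Ivy = 6.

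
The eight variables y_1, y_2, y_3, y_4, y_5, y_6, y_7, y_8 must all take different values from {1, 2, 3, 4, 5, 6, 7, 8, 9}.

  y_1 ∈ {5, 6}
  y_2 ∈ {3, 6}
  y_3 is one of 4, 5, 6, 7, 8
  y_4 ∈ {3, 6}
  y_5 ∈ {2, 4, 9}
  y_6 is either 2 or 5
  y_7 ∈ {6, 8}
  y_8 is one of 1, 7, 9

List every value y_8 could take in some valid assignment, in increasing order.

1, 7, 9

y_2 and y_4 between them cover only {3, 6} — a naked pair. Remove those values from y_1, y_3, y_7.
y_1 has just one choice, so y_1 = 5. Eliminate 5 elsewhere: y_3, y_6.
y_6's domain is down to {2}, so y_6 = 2. Remove 2 from y_5.
That leaves y_7 = 8. Remove 8 from y_3.
No further eliminations apply; y_8 can still be any of 1, 7, 9.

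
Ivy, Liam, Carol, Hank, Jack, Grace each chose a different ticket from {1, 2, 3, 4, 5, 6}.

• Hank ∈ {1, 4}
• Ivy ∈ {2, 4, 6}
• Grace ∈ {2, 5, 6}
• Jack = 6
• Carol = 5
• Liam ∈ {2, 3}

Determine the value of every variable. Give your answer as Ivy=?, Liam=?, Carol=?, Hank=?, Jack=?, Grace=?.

Ivy=4, Liam=3, Carol=5, Hank=1, Jack=6, Grace=2

Carol has just one choice, so Carol = 5. So Grace can't be 5.
That leaves Jack = 6. So Ivy, Grace can't be 6.
Grace has just one choice, so Grace = 2. Remove 2 from Ivy, Liam.
Ivy has just one choice, so Ivy = 4. So Hank can't be 4.
That leaves Liam = 3.
That leaves Hank = 1.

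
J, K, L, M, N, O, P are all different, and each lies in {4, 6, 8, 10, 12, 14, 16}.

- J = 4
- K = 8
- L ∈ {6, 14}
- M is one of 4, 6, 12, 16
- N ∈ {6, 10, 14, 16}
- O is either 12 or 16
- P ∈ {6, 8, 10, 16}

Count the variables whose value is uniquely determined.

J has just one choice, so J = 4. So M can't be 4.
K's domain is down to {8}, so K = 8. Eliminate 8 elsewhere: P.
Determined: J=4, K=8. The other variables each still have more than one consistent value. That makes 2.

2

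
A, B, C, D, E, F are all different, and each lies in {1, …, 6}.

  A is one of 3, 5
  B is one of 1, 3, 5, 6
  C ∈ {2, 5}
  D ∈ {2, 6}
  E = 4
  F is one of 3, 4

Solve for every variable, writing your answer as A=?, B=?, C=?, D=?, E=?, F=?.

A=5, B=1, C=2, D=6, E=4, F=3

E's domain is down to {4}, so E = 4. Remove 4 from F.
F's domain is down to {3}, so F = 3. Strike 3 from A, B.
A's domain is down to {5}, so A = 5. Eliminate 5 elsewhere: B, C.
C's domain is down to {2}, so C = 2. Strike 2 from D.
D has just one choice, so D = 6. Remove 6 from B.
B has just one choice, so B = 1.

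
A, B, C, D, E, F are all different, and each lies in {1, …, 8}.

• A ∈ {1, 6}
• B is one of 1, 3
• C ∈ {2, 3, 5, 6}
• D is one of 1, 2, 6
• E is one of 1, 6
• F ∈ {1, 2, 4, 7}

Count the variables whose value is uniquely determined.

A and E between them cover only {1, 6} — a naked pair. Remove those values from B, C, D, F.
That leaves B = 3. Eliminate 3 elsewhere: C.
That leaves D = 2. Eliminate 2 elsewhere: C, F.
That leaves C = 5.
Determined: B=3, C=5, D=2. The other variables each still have more than one consistent value. That makes 3.

3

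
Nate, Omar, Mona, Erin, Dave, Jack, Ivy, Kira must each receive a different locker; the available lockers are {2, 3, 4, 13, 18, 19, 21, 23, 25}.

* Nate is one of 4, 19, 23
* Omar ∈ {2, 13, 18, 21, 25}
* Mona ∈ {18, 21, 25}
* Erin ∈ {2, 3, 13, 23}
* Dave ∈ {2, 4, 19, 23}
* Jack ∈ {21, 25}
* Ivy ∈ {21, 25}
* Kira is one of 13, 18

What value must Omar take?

2

Jack and Ivy between them cover only {21, 25} — a naked pair. Remove those values from Omar, Mona.
That leaves Mona = 18. Strike 18 from Omar, Kira.
Kira has just one choice, so Kira = 13. Strike 13 from Omar, Erin.
So Omar = 2.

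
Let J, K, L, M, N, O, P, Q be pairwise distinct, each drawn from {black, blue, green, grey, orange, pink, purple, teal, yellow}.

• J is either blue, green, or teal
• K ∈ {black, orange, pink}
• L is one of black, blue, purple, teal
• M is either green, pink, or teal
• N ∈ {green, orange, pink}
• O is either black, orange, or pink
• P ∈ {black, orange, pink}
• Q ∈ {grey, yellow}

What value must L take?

K, O, P between them cover only {black, orange, pink} — a naked triple. Remove those values from L, M, N.
That leaves N = green. Strike green from J, M.
M has just one choice, so M = teal. Remove teal from J, L.
J has just one choice, so J = blue. Eliminate blue elsewhere: L.
So L = purple.

purple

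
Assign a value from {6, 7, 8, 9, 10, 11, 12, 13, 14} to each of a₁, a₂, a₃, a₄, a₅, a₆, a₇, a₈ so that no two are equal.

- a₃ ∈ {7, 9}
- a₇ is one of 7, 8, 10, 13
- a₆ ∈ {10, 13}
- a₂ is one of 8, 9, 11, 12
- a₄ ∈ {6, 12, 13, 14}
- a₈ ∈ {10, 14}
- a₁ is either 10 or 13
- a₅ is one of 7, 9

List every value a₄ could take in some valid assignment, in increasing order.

a₁ and a₆ between them cover only {10, 13} — a naked pair. Remove those values from a₄, a₇, a₈.
That leaves a₈ = 14. So a₄ can't be 14.
a₃ and a₅ share exactly the 2 values {7, 9}; by pigeonhole those values go to them, so strike 7, 9 from a₂, a₇.
a₇ has just one choice, so a₇ = 8. Strike 8 from a₂.
No further eliminations apply; a₄ can still be any of 6, 12.

6, 12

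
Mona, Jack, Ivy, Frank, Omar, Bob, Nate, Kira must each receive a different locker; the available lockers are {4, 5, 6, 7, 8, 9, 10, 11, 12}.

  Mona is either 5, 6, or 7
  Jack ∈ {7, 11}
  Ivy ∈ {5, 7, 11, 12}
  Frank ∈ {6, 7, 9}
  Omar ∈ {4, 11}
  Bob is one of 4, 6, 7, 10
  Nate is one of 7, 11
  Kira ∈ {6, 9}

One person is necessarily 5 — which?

Mona

Among the 8 variables, 10 fits only Bob (and all 8 values in {4, 5, 6, 7, 9, 10, 11, 12} must be used), so Bob = 10.
Among the 7 still-open variables, 4 fits only Omar (and all 7 values in {4, 5, 6, 7, 9, 11, 12} must be used), so Omar = 4.
The 6 still-open variables draw from only 6 values {5, 6, 7, 9, 11, 12}, so each is used; only Ivy can be 12, hence Ivy = 12.
The 5 still-open variables draw from only 5 values {5, 6, 7, 9, 11}, so each is used; only Mona can be 5, hence Mona = 5.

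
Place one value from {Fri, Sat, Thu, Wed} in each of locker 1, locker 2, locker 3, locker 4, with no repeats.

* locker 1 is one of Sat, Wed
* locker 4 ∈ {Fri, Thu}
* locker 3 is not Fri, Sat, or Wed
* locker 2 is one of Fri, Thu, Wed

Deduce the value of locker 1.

locker 3 has just one choice, so locker 3 = Thu. Remove Thu from locker 2, locker 4.
locker 4 has just one choice, so locker 4 = Fri. Eliminate Fri elsewhere: locker 2.
locker 2 must be Wed (only option left). Eliminate Wed elsewhere: locker 1.
So locker 1 = Sat.

Sat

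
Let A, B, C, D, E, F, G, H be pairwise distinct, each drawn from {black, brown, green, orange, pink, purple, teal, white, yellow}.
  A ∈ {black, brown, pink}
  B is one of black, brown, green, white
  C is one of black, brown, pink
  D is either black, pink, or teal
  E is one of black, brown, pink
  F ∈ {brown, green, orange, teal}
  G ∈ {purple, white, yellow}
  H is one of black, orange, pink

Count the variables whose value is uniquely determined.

4

A, C, E share exactly the 3 values {black, brown, pink}; by pigeonhole those values go to them, so strike black, brown, pink from B, D, F, H.
That leaves D = teal. Eliminate teal elsewhere: F.
That leaves H = orange. Strike orange from F.
F's domain is down to {green}, so F = green. Remove green from B.
B has just one choice, so B = white. Strike white from G.
Determined: B=white, D=teal, F=green, H=orange. The other variables each still have more than one consistent value. That makes 4.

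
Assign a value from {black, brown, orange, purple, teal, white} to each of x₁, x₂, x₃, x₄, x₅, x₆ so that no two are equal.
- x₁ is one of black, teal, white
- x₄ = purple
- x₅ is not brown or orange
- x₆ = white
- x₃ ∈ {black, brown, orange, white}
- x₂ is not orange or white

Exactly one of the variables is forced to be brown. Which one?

x₄ has just one choice, so x₄ = purple. Eliminate purple elsewhere: x₂, x₅.
x₆ has just one choice, so x₆ = white. Strike white from x₁, x₃, x₅.
The 4 still-open variables draw from only 4 values {black, brown, orange, teal}, so each is used; only x₃ can be orange, hence x₃ = orange.
Among the 3 still-open variables, brown fits only x₂ (and all 3 values in {black, brown, teal} must be used), so x₂ = brown.

x₂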